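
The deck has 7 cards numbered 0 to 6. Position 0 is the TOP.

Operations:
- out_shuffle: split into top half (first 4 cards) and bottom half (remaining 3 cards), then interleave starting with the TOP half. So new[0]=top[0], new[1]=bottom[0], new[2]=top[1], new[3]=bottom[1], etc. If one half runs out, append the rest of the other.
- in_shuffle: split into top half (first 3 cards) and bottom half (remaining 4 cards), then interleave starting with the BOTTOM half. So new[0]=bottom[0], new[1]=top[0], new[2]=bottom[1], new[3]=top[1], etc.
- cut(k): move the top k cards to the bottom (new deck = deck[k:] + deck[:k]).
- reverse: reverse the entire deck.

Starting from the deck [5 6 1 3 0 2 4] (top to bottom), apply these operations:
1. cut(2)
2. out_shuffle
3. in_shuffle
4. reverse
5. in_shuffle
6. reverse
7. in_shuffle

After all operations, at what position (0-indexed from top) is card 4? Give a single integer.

Answer: 6

Derivation:
After op 1 (cut(2)): [1 3 0 2 4 5 6]
After op 2 (out_shuffle): [1 4 3 5 0 6 2]
After op 3 (in_shuffle): [5 1 0 4 6 3 2]
After op 4 (reverse): [2 3 6 4 0 1 5]
After op 5 (in_shuffle): [4 2 0 3 1 6 5]
After op 6 (reverse): [5 6 1 3 0 2 4]
After op 7 (in_shuffle): [3 5 0 6 2 1 4]
Card 4 is at position 6.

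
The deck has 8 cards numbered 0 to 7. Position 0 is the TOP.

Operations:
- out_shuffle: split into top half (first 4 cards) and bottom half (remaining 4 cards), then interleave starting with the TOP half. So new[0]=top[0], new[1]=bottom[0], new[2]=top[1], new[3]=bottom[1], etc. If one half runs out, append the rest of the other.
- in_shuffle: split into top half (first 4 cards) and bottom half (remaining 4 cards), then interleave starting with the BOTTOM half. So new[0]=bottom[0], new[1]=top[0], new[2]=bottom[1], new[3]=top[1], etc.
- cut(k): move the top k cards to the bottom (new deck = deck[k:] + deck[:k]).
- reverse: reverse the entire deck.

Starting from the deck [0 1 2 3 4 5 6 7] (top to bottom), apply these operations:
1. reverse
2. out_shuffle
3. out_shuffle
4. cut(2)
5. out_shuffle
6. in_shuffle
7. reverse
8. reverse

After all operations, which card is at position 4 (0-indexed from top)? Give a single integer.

After op 1 (reverse): [7 6 5 4 3 2 1 0]
After op 2 (out_shuffle): [7 3 6 2 5 1 4 0]
After op 3 (out_shuffle): [7 5 3 1 6 4 2 0]
After op 4 (cut(2)): [3 1 6 4 2 0 7 5]
After op 5 (out_shuffle): [3 2 1 0 6 7 4 5]
After op 6 (in_shuffle): [6 3 7 2 4 1 5 0]
After op 7 (reverse): [0 5 1 4 2 7 3 6]
After op 8 (reverse): [6 3 7 2 4 1 5 0]
Position 4: card 4.

Answer: 4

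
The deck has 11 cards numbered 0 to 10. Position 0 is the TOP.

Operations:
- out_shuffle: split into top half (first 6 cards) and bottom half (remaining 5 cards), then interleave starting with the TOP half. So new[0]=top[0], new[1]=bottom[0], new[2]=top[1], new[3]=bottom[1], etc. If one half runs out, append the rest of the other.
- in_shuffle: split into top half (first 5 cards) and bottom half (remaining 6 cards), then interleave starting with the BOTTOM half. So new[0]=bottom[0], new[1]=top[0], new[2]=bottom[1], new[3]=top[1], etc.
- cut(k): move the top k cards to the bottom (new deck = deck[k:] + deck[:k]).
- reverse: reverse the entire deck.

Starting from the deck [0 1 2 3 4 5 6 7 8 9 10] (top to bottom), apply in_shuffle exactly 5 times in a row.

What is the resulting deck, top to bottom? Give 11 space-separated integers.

After op 1 (in_shuffle): [5 0 6 1 7 2 8 3 9 4 10]
After op 2 (in_shuffle): [2 5 8 0 3 6 9 1 4 7 10]
After op 3 (in_shuffle): [6 2 9 5 1 8 4 0 7 3 10]
After op 4 (in_shuffle): [8 6 4 2 0 9 7 5 3 1 10]
After op 5 (in_shuffle): [9 8 7 6 5 4 3 2 1 0 10]

Answer: 9 8 7 6 5 4 3 2 1 0 10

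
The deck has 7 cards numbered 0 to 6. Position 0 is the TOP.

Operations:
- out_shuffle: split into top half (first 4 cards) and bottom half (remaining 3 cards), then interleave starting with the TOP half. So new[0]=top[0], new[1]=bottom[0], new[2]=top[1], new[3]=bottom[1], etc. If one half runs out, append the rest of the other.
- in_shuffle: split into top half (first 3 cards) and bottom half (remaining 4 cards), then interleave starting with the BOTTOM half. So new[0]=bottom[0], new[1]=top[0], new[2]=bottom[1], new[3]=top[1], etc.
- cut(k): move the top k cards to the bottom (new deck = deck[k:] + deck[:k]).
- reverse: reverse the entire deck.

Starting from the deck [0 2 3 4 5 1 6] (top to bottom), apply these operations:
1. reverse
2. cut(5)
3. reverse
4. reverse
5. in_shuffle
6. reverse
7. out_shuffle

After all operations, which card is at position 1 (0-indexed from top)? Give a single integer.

After op 1 (reverse): [6 1 5 4 3 2 0]
After op 2 (cut(5)): [2 0 6 1 5 4 3]
After op 3 (reverse): [3 4 5 1 6 0 2]
After op 4 (reverse): [2 0 6 1 5 4 3]
After op 5 (in_shuffle): [1 2 5 0 4 6 3]
After op 6 (reverse): [3 6 4 0 5 2 1]
After op 7 (out_shuffle): [3 5 6 2 4 1 0]
Position 1: card 5.

Answer: 5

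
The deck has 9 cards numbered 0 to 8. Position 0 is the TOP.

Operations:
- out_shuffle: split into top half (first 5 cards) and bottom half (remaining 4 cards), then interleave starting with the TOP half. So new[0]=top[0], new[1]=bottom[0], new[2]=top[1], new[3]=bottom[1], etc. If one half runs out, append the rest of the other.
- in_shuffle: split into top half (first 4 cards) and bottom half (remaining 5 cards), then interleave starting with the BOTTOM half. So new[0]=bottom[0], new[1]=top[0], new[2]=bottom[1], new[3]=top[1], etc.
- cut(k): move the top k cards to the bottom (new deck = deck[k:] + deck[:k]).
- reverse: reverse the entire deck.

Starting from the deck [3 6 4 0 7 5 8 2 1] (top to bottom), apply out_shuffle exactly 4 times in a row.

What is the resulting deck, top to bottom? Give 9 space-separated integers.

Answer: 3 7 1 0 2 4 8 6 5

Derivation:
After op 1 (out_shuffle): [3 5 6 8 4 2 0 1 7]
After op 2 (out_shuffle): [3 2 5 0 6 1 8 7 4]
After op 3 (out_shuffle): [3 1 2 8 5 7 0 4 6]
After op 4 (out_shuffle): [3 7 1 0 2 4 8 6 5]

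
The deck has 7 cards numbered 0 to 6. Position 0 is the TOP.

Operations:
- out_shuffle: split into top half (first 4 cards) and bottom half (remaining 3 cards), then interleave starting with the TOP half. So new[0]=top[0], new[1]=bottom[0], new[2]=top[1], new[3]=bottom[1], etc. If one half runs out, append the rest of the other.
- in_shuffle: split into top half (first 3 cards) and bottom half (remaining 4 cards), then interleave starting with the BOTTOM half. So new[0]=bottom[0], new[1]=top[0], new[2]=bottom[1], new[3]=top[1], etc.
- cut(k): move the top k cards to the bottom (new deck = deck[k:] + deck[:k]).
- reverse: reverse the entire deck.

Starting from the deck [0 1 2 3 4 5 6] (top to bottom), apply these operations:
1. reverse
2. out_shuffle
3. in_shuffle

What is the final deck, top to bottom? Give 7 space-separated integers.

After op 1 (reverse): [6 5 4 3 2 1 0]
After op 2 (out_shuffle): [6 2 5 1 4 0 3]
After op 3 (in_shuffle): [1 6 4 2 0 5 3]

Answer: 1 6 4 2 0 5 3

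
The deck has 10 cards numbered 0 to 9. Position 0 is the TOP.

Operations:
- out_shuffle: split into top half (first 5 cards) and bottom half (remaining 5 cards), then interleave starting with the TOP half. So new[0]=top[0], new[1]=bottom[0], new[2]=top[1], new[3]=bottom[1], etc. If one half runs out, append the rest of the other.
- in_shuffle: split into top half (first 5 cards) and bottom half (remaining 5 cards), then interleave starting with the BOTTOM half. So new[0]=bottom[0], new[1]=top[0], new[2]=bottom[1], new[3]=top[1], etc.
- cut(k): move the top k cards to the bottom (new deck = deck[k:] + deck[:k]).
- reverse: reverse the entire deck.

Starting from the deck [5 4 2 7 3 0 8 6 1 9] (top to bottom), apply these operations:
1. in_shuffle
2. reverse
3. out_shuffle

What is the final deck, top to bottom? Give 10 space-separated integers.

Answer: 3 6 9 4 7 8 1 5 2 0

Derivation:
After op 1 (in_shuffle): [0 5 8 4 6 2 1 7 9 3]
After op 2 (reverse): [3 9 7 1 2 6 4 8 5 0]
After op 3 (out_shuffle): [3 6 9 4 7 8 1 5 2 0]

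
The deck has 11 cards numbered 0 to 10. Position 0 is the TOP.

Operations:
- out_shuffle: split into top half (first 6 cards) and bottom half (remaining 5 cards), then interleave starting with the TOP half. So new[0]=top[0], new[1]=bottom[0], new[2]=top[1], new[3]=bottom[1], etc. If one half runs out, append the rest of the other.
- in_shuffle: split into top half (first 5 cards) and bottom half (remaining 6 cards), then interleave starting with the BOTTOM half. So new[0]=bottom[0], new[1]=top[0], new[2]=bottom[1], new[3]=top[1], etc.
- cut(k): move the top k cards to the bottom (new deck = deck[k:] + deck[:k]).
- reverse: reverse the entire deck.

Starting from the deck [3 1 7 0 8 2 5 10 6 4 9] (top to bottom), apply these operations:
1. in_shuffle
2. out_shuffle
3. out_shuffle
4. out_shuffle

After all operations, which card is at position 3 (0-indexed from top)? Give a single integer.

Answer: 9

Derivation:
After op 1 (in_shuffle): [2 3 5 1 10 7 6 0 4 8 9]
After op 2 (out_shuffle): [2 6 3 0 5 4 1 8 10 9 7]
After op 3 (out_shuffle): [2 1 6 8 3 10 0 9 5 7 4]
After op 4 (out_shuffle): [2 0 1 9 6 5 8 7 3 4 10]
Position 3: card 9.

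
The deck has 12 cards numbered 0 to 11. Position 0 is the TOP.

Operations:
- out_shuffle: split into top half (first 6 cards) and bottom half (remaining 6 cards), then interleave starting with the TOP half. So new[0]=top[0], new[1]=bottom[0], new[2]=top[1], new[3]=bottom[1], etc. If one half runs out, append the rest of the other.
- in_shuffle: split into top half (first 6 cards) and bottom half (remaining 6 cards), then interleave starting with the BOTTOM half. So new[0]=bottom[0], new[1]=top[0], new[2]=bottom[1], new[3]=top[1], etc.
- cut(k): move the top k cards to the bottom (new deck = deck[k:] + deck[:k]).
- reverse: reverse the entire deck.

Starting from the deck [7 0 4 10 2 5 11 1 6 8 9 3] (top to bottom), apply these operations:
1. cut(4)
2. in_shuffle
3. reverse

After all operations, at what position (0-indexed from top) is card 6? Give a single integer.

Answer: 2

Derivation:
After op 1 (cut(4)): [2 5 11 1 6 8 9 3 7 0 4 10]
After op 2 (in_shuffle): [9 2 3 5 7 11 0 1 4 6 10 8]
After op 3 (reverse): [8 10 6 4 1 0 11 7 5 3 2 9]
Card 6 is at position 2.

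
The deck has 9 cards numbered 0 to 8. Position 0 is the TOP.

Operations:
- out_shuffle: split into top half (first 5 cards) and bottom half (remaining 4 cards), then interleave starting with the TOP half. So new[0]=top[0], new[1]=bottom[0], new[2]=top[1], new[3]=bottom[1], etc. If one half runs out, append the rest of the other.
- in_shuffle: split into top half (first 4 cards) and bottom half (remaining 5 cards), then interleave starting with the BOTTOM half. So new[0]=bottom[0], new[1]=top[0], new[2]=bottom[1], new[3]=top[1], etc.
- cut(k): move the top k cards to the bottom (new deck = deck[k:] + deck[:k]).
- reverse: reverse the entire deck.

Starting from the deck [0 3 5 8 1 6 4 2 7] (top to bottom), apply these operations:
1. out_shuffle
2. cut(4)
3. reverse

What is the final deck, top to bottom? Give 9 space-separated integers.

After op 1 (out_shuffle): [0 6 3 4 5 2 8 7 1]
After op 2 (cut(4)): [5 2 8 7 1 0 6 3 4]
After op 3 (reverse): [4 3 6 0 1 7 8 2 5]

Answer: 4 3 6 0 1 7 8 2 5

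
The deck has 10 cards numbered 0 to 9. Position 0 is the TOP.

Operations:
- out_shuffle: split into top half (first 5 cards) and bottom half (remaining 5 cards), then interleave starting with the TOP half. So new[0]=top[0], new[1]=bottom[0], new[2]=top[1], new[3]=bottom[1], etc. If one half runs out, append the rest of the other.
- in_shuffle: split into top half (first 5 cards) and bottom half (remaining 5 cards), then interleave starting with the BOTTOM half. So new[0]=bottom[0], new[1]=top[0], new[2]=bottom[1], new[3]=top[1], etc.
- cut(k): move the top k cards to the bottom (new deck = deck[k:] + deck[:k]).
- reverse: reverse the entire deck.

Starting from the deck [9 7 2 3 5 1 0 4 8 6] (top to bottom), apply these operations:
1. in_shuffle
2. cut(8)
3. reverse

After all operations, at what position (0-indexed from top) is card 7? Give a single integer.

After op 1 (in_shuffle): [1 9 0 7 4 2 8 3 6 5]
After op 2 (cut(8)): [6 5 1 9 0 7 4 2 8 3]
After op 3 (reverse): [3 8 2 4 7 0 9 1 5 6]
Card 7 is at position 4.

Answer: 4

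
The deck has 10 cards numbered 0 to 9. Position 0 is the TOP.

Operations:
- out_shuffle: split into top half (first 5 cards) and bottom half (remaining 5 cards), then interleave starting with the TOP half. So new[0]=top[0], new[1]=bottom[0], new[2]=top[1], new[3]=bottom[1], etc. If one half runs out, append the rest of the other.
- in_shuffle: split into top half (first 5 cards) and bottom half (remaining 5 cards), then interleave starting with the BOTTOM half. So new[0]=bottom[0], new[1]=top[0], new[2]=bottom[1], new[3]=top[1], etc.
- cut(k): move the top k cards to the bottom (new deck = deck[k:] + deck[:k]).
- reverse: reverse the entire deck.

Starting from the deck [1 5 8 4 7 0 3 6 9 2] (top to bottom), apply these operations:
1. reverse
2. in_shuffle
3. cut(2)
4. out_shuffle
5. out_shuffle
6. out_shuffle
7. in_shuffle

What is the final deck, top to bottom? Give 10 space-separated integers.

Answer: 5 4 6 7 8 0 9 1 2 3

Derivation:
After op 1 (reverse): [2 9 6 3 0 7 4 8 5 1]
After op 2 (in_shuffle): [7 2 4 9 8 6 5 3 1 0]
After op 3 (cut(2)): [4 9 8 6 5 3 1 0 7 2]
After op 4 (out_shuffle): [4 3 9 1 8 0 6 7 5 2]
After op 5 (out_shuffle): [4 0 3 6 9 7 1 5 8 2]
After op 6 (out_shuffle): [4 7 0 1 3 5 6 8 9 2]
After op 7 (in_shuffle): [5 4 6 7 8 0 9 1 2 3]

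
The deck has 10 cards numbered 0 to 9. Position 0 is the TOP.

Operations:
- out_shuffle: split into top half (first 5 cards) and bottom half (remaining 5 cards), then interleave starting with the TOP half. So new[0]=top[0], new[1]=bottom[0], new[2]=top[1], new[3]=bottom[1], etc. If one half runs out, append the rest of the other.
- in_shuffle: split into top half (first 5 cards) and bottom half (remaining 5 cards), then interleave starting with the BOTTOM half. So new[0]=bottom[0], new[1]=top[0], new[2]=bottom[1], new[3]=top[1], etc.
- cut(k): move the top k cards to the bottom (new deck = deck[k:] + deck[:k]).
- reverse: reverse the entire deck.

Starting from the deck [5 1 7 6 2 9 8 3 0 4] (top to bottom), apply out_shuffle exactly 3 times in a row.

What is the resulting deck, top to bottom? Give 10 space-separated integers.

Answer: 5 0 3 8 9 2 6 7 1 4

Derivation:
After op 1 (out_shuffle): [5 9 1 8 7 3 6 0 2 4]
After op 2 (out_shuffle): [5 3 9 6 1 0 8 2 7 4]
After op 3 (out_shuffle): [5 0 3 8 9 2 6 7 1 4]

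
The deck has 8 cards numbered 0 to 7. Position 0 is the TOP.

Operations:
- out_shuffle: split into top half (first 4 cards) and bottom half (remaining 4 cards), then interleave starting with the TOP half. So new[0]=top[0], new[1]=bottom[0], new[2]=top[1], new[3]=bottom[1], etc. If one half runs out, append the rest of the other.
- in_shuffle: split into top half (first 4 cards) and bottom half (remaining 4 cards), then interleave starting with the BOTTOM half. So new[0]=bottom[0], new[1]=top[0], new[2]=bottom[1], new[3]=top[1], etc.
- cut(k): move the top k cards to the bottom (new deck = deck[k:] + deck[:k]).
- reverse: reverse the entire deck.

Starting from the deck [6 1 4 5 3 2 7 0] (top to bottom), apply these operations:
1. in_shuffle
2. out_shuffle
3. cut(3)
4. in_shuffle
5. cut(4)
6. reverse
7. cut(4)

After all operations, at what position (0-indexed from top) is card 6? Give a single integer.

Answer: 1

Derivation:
After op 1 (in_shuffle): [3 6 2 1 7 4 0 5]
After op 2 (out_shuffle): [3 7 6 4 2 0 1 5]
After op 3 (cut(3)): [4 2 0 1 5 3 7 6]
After op 4 (in_shuffle): [5 4 3 2 7 0 6 1]
After op 5 (cut(4)): [7 0 6 1 5 4 3 2]
After op 6 (reverse): [2 3 4 5 1 6 0 7]
After op 7 (cut(4)): [1 6 0 7 2 3 4 5]
Card 6 is at position 1.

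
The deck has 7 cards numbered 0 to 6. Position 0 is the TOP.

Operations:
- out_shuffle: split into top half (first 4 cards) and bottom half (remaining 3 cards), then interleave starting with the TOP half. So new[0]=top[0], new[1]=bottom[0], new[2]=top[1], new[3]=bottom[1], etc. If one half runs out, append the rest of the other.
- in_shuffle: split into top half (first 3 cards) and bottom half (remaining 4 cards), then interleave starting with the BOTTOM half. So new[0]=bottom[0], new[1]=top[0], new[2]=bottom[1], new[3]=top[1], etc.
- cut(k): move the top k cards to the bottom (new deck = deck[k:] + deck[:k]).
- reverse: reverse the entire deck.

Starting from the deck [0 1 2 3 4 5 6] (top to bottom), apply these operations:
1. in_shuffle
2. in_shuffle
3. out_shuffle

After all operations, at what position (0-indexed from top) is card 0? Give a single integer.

Answer: 6

Derivation:
After op 1 (in_shuffle): [3 0 4 1 5 2 6]
After op 2 (in_shuffle): [1 3 5 0 2 4 6]
After op 3 (out_shuffle): [1 2 3 4 5 6 0]
Card 0 is at position 6.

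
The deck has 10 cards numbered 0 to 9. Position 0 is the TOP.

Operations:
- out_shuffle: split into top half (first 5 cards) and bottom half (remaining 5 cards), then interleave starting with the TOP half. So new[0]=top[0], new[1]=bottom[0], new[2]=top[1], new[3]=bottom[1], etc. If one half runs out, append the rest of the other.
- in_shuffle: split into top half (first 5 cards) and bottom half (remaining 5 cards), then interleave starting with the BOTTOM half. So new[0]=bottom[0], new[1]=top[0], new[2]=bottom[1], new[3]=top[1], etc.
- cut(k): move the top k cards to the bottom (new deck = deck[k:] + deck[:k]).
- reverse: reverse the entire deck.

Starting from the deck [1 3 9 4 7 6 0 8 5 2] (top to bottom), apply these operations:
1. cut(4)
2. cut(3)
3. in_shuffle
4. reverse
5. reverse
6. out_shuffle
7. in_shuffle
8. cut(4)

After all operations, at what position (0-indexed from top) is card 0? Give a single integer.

Answer: 0

Derivation:
After op 1 (cut(4)): [7 6 0 8 5 2 1 3 9 4]
After op 2 (cut(3)): [8 5 2 1 3 9 4 7 6 0]
After op 3 (in_shuffle): [9 8 4 5 7 2 6 1 0 3]
After op 4 (reverse): [3 0 1 6 2 7 5 4 8 9]
After op 5 (reverse): [9 8 4 5 7 2 6 1 0 3]
After op 6 (out_shuffle): [9 2 8 6 4 1 5 0 7 3]
After op 7 (in_shuffle): [1 9 5 2 0 8 7 6 3 4]
After op 8 (cut(4)): [0 8 7 6 3 4 1 9 5 2]
Card 0 is at position 0.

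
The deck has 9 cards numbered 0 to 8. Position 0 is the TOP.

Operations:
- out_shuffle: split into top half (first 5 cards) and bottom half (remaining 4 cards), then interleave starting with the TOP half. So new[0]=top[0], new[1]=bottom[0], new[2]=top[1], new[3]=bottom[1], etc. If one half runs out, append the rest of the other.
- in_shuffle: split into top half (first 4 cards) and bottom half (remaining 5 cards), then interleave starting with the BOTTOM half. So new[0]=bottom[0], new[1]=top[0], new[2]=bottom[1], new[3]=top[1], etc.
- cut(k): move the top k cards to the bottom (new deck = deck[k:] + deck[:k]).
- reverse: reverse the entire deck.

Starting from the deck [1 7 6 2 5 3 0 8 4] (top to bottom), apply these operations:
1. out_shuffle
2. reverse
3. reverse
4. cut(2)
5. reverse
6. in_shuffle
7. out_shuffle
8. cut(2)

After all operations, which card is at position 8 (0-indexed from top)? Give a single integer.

Answer: 5

Derivation:
After op 1 (out_shuffle): [1 3 7 0 6 8 2 4 5]
After op 2 (reverse): [5 4 2 8 6 0 7 3 1]
After op 3 (reverse): [1 3 7 0 6 8 2 4 5]
After op 4 (cut(2)): [7 0 6 8 2 4 5 1 3]
After op 5 (reverse): [3 1 5 4 2 8 6 0 7]
After op 6 (in_shuffle): [2 3 8 1 6 5 0 4 7]
After op 7 (out_shuffle): [2 5 3 0 8 4 1 7 6]
After op 8 (cut(2)): [3 0 8 4 1 7 6 2 5]
Position 8: card 5.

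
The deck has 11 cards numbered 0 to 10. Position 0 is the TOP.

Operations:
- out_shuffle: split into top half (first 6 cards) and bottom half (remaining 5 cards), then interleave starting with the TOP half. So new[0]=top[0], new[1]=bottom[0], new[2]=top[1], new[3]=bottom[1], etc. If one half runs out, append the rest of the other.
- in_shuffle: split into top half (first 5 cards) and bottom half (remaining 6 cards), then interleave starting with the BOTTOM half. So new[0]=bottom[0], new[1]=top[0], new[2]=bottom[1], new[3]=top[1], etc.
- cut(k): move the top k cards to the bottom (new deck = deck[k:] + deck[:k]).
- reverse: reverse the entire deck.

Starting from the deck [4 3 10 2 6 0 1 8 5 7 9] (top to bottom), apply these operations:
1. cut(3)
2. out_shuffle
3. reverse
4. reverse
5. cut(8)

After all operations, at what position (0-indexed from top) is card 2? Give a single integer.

Answer: 3

Derivation:
After op 1 (cut(3)): [2 6 0 1 8 5 7 9 4 3 10]
After op 2 (out_shuffle): [2 7 6 9 0 4 1 3 8 10 5]
After op 3 (reverse): [5 10 8 3 1 4 0 9 6 7 2]
After op 4 (reverse): [2 7 6 9 0 4 1 3 8 10 5]
After op 5 (cut(8)): [8 10 5 2 7 6 9 0 4 1 3]
Card 2 is at position 3.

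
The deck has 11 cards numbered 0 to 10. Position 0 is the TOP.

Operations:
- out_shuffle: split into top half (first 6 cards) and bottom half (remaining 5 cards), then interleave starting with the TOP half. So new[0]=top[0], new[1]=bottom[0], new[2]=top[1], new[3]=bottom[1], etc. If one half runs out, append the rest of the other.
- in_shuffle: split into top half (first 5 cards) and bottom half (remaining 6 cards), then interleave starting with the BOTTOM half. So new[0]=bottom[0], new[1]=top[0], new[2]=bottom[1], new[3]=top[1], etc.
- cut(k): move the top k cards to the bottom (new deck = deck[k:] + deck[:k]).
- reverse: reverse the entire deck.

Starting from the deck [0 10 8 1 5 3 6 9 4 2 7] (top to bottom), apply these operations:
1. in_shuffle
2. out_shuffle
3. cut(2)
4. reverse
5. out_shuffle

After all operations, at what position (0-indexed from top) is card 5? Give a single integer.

After op 1 (in_shuffle): [3 0 6 10 9 8 4 1 2 5 7]
After op 2 (out_shuffle): [3 4 0 1 6 2 10 5 9 7 8]
After op 3 (cut(2)): [0 1 6 2 10 5 9 7 8 3 4]
After op 4 (reverse): [4 3 8 7 9 5 10 2 6 1 0]
After op 5 (out_shuffle): [4 10 3 2 8 6 7 1 9 0 5]
Card 5 is at position 10.

Answer: 10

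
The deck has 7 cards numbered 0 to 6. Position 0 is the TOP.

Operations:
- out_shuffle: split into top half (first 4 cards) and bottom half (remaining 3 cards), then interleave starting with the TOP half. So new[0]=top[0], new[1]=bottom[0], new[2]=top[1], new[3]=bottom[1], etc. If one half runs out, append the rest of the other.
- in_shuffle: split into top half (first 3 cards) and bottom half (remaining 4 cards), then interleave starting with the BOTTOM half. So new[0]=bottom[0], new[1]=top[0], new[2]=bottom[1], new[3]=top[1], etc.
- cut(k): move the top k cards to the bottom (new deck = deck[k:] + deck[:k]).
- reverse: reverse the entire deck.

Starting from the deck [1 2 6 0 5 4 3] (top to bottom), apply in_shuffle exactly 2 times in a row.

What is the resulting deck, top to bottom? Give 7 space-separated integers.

After op 1 (in_shuffle): [0 1 5 2 4 6 3]
After op 2 (in_shuffle): [2 0 4 1 6 5 3]

Answer: 2 0 4 1 6 5 3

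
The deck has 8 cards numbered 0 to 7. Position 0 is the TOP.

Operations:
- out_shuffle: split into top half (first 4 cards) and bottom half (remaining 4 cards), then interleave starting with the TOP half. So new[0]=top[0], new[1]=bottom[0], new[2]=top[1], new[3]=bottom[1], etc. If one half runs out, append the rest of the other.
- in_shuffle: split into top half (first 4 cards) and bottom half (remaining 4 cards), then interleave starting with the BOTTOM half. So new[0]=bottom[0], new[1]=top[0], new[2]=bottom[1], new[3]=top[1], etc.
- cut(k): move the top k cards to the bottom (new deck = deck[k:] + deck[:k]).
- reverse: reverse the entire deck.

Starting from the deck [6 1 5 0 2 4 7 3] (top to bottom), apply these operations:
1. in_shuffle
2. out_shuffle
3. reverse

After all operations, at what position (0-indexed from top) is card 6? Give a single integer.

After op 1 (in_shuffle): [2 6 4 1 7 5 3 0]
After op 2 (out_shuffle): [2 7 6 5 4 3 1 0]
After op 3 (reverse): [0 1 3 4 5 6 7 2]
Card 6 is at position 5.

Answer: 5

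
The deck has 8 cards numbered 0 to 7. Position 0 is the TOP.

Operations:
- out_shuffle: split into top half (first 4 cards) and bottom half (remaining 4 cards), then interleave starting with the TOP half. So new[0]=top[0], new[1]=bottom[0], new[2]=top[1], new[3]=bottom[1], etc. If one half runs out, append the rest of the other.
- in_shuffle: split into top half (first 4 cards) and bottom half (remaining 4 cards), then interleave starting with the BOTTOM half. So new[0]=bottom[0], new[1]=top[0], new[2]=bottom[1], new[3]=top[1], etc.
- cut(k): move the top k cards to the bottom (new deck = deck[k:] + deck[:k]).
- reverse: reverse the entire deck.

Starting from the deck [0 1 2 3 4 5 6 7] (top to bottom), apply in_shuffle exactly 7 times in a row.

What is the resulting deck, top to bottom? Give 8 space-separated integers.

After op 1 (in_shuffle): [4 0 5 1 6 2 7 3]
After op 2 (in_shuffle): [6 4 2 0 7 5 3 1]
After op 3 (in_shuffle): [7 6 5 4 3 2 1 0]
After op 4 (in_shuffle): [3 7 2 6 1 5 0 4]
After op 5 (in_shuffle): [1 3 5 7 0 2 4 6]
After op 6 (in_shuffle): [0 1 2 3 4 5 6 7]
After op 7 (in_shuffle): [4 0 5 1 6 2 7 3]

Answer: 4 0 5 1 6 2 7 3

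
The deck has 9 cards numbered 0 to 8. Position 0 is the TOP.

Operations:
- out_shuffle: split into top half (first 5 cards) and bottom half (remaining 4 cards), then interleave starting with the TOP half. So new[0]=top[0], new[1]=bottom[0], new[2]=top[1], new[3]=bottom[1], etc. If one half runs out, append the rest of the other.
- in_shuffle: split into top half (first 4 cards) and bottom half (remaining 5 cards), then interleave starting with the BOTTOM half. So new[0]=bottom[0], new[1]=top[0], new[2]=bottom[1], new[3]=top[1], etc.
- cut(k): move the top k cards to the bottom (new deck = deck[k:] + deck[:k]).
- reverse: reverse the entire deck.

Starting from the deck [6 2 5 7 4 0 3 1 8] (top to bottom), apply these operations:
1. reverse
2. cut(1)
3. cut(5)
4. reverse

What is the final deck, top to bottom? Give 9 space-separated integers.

Answer: 7 4 0 3 1 8 6 2 5

Derivation:
After op 1 (reverse): [8 1 3 0 4 7 5 2 6]
After op 2 (cut(1)): [1 3 0 4 7 5 2 6 8]
After op 3 (cut(5)): [5 2 6 8 1 3 0 4 7]
After op 4 (reverse): [7 4 0 3 1 8 6 2 5]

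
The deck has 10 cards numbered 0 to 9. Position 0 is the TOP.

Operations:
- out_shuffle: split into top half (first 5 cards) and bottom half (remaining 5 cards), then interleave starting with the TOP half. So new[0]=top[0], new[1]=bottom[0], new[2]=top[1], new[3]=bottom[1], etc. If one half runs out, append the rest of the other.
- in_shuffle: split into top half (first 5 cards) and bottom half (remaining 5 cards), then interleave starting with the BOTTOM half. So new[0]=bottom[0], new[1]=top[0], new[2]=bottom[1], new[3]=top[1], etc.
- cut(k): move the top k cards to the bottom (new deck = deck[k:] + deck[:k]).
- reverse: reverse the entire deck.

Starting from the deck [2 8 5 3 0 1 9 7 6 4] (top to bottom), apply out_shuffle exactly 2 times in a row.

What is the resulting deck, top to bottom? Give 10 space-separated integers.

After op 1 (out_shuffle): [2 1 8 9 5 7 3 6 0 4]
After op 2 (out_shuffle): [2 7 1 3 8 6 9 0 5 4]

Answer: 2 7 1 3 8 6 9 0 5 4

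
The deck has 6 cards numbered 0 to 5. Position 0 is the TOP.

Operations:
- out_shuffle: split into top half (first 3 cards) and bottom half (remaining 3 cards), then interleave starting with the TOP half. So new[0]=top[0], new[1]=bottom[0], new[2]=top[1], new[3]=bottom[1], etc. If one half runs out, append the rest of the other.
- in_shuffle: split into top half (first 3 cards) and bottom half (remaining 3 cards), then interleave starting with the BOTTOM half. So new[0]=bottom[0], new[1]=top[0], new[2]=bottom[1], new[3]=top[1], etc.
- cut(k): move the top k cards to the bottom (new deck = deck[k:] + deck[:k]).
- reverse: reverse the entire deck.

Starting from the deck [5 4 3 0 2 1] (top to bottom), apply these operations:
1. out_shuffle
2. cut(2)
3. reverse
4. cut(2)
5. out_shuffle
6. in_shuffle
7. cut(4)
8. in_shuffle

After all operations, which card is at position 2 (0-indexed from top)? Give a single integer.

Answer: 2

Derivation:
After op 1 (out_shuffle): [5 0 4 2 3 1]
After op 2 (cut(2)): [4 2 3 1 5 0]
After op 3 (reverse): [0 5 1 3 2 4]
After op 4 (cut(2)): [1 3 2 4 0 5]
After op 5 (out_shuffle): [1 4 3 0 2 5]
After op 6 (in_shuffle): [0 1 2 4 5 3]
After op 7 (cut(4)): [5 3 0 1 2 4]
After op 8 (in_shuffle): [1 5 2 3 4 0]
Position 2: card 2.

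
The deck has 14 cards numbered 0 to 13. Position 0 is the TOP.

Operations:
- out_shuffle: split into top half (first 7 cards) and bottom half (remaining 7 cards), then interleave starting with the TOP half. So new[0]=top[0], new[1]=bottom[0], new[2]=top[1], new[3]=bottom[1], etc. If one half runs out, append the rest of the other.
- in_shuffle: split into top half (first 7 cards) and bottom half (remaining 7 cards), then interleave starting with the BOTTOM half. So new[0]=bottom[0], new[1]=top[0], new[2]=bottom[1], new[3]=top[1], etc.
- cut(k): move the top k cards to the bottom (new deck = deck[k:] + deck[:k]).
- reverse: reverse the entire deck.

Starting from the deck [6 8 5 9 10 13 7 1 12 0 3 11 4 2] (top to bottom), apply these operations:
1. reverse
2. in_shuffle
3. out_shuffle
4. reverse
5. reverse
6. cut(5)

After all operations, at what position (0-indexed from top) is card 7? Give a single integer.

After op 1 (reverse): [2 4 11 3 0 12 1 7 13 10 9 5 8 6]
After op 2 (in_shuffle): [7 2 13 4 10 11 9 3 5 0 8 12 6 1]
After op 3 (out_shuffle): [7 3 2 5 13 0 4 8 10 12 11 6 9 1]
After op 4 (reverse): [1 9 6 11 12 10 8 4 0 13 5 2 3 7]
After op 5 (reverse): [7 3 2 5 13 0 4 8 10 12 11 6 9 1]
After op 6 (cut(5)): [0 4 8 10 12 11 6 9 1 7 3 2 5 13]
Card 7 is at position 9.

Answer: 9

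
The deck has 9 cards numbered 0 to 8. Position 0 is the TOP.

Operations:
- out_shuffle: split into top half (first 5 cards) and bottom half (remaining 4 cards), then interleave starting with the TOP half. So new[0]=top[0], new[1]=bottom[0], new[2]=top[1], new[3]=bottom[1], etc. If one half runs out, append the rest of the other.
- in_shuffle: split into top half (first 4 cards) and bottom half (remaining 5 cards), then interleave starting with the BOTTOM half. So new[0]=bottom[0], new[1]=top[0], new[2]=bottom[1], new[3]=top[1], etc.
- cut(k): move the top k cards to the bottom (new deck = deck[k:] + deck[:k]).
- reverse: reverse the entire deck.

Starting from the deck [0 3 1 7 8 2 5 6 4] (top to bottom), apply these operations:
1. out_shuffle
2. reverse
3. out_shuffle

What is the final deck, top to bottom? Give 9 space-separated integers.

Answer: 8 5 4 3 7 2 6 0 1

Derivation:
After op 1 (out_shuffle): [0 2 3 5 1 6 7 4 8]
After op 2 (reverse): [8 4 7 6 1 5 3 2 0]
After op 3 (out_shuffle): [8 5 4 3 7 2 6 0 1]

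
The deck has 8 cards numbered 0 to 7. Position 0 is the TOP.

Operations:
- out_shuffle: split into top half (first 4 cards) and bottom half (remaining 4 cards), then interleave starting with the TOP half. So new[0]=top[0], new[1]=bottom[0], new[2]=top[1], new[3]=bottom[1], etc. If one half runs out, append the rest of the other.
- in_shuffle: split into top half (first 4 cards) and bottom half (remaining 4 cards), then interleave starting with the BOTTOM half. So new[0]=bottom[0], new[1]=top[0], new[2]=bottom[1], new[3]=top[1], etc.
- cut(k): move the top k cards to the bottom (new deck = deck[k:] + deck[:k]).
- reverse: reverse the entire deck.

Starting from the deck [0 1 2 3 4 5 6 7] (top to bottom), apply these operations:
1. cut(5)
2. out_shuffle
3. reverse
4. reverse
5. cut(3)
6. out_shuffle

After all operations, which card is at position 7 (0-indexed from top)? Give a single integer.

After op 1 (cut(5)): [5 6 7 0 1 2 3 4]
After op 2 (out_shuffle): [5 1 6 2 7 3 0 4]
After op 3 (reverse): [4 0 3 7 2 6 1 5]
After op 4 (reverse): [5 1 6 2 7 3 0 4]
After op 5 (cut(3)): [2 7 3 0 4 5 1 6]
After op 6 (out_shuffle): [2 4 7 5 3 1 0 6]
Position 7: card 6.

Answer: 6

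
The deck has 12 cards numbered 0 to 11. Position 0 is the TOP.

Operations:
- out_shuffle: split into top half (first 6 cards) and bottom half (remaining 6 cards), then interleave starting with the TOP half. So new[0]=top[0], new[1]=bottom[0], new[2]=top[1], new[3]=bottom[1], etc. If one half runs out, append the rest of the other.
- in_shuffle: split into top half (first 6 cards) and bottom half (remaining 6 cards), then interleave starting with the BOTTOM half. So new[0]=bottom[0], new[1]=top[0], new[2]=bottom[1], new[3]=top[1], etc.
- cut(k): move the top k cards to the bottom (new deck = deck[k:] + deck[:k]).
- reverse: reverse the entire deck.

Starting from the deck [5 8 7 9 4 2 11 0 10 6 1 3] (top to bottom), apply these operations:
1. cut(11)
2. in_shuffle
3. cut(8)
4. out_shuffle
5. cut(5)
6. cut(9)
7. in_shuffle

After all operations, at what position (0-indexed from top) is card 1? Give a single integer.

After op 1 (cut(11)): [3 5 8 7 9 4 2 11 0 10 6 1]
After op 2 (in_shuffle): [2 3 11 5 0 8 10 7 6 9 1 4]
After op 3 (cut(8)): [6 9 1 4 2 3 11 5 0 8 10 7]
After op 4 (out_shuffle): [6 11 9 5 1 0 4 8 2 10 3 7]
After op 5 (cut(5)): [0 4 8 2 10 3 7 6 11 9 5 1]
After op 6 (cut(9)): [9 5 1 0 4 8 2 10 3 7 6 11]
After op 7 (in_shuffle): [2 9 10 5 3 1 7 0 6 4 11 8]
Card 1 is at position 5.

Answer: 5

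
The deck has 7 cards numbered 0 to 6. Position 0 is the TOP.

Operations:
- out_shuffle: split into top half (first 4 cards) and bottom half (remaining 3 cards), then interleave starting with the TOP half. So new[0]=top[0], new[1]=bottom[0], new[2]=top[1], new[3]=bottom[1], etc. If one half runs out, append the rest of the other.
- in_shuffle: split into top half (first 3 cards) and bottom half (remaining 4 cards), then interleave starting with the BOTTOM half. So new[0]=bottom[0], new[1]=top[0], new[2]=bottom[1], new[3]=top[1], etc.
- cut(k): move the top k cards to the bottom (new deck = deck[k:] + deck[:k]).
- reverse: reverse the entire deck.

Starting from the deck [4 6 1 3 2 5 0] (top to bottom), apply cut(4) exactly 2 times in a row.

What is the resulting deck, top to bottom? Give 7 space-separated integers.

Answer: 6 1 3 2 5 0 4

Derivation:
After op 1 (cut(4)): [2 5 0 4 6 1 3]
After op 2 (cut(4)): [6 1 3 2 5 0 4]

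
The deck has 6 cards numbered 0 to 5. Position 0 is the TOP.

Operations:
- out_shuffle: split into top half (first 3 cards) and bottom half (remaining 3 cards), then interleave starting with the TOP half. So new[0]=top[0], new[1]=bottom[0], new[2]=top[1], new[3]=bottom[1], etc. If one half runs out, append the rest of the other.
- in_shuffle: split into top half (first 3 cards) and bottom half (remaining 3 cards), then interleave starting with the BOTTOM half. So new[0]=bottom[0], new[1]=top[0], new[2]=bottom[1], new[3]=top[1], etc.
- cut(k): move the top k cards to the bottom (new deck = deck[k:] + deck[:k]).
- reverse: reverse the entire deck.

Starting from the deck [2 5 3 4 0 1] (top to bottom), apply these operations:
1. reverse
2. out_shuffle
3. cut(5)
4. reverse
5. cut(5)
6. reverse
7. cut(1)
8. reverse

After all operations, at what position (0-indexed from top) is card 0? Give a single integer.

Answer: 4

Derivation:
After op 1 (reverse): [1 0 4 3 5 2]
After op 2 (out_shuffle): [1 3 0 5 4 2]
After op 3 (cut(5)): [2 1 3 0 5 4]
After op 4 (reverse): [4 5 0 3 1 2]
After op 5 (cut(5)): [2 4 5 0 3 1]
After op 6 (reverse): [1 3 0 5 4 2]
After op 7 (cut(1)): [3 0 5 4 2 1]
After op 8 (reverse): [1 2 4 5 0 3]
Card 0 is at position 4.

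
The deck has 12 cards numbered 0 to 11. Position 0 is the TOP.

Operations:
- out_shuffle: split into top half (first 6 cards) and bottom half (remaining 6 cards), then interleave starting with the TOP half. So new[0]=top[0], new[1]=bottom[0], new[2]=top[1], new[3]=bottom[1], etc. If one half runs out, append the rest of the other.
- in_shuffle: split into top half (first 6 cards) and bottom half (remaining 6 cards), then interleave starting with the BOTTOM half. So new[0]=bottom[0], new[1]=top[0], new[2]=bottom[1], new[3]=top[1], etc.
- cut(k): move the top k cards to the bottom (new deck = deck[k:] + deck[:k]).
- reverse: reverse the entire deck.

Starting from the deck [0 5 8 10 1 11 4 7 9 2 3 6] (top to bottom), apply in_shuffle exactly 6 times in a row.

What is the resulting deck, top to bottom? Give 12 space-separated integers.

Answer: 6 3 2 9 7 4 11 1 10 8 5 0

Derivation:
After op 1 (in_shuffle): [4 0 7 5 9 8 2 10 3 1 6 11]
After op 2 (in_shuffle): [2 4 10 0 3 7 1 5 6 9 11 8]
After op 3 (in_shuffle): [1 2 5 4 6 10 9 0 11 3 8 7]
After op 4 (in_shuffle): [9 1 0 2 11 5 3 4 8 6 7 10]
After op 5 (in_shuffle): [3 9 4 1 8 0 6 2 7 11 10 5]
After op 6 (in_shuffle): [6 3 2 9 7 4 11 1 10 8 5 0]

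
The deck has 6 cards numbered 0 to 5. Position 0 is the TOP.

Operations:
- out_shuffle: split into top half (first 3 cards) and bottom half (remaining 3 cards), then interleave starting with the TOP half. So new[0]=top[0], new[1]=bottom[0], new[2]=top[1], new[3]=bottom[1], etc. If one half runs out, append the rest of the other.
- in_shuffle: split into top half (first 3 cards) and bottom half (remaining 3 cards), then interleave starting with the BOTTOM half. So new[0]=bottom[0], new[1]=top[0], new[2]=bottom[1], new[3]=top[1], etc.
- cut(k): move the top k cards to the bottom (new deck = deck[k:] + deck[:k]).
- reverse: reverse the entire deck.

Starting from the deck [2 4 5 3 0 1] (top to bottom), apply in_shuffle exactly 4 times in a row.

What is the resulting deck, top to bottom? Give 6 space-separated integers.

Answer: 3 2 0 4 1 5

Derivation:
After op 1 (in_shuffle): [3 2 0 4 1 5]
After op 2 (in_shuffle): [4 3 1 2 5 0]
After op 3 (in_shuffle): [2 4 5 3 0 1]
After op 4 (in_shuffle): [3 2 0 4 1 5]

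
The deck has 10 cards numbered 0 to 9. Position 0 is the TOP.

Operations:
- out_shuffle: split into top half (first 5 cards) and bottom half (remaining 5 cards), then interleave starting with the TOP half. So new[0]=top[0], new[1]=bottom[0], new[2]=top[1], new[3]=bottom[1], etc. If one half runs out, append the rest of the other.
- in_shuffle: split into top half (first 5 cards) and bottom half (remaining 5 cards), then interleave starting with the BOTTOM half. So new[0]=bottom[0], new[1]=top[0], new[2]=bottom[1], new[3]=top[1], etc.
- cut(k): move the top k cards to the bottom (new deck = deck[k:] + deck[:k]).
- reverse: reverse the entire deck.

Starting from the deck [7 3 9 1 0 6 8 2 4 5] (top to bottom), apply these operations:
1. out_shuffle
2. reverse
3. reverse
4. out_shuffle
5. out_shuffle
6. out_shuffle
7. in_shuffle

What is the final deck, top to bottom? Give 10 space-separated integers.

After op 1 (out_shuffle): [7 6 3 8 9 2 1 4 0 5]
After op 2 (reverse): [5 0 4 1 2 9 8 3 6 7]
After op 3 (reverse): [7 6 3 8 9 2 1 4 0 5]
After op 4 (out_shuffle): [7 2 6 1 3 4 8 0 9 5]
After op 5 (out_shuffle): [7 4 2 8 6 0 1 9 3 5]
After op 6 (out_shuffle): [7 0 4 1 2 9 8 3 6 5]
After op 7 (in_shuffle): [9 7 8 0 3 4 6 1 5 2]

Answer: 9 7 8 0 3 4 6 1 5 2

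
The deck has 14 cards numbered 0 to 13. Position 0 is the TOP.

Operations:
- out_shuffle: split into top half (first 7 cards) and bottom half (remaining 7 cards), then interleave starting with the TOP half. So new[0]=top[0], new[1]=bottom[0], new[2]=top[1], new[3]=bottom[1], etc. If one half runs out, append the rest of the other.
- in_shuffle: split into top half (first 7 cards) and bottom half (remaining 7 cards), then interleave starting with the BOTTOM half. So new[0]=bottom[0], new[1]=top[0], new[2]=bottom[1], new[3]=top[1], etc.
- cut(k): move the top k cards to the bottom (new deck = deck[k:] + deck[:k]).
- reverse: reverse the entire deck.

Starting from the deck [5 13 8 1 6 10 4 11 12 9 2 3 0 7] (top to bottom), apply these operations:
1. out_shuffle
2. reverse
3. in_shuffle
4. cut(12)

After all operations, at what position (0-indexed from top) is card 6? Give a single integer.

After op 1 (out_shuffle): [5 11 13 12 8 9 1 2 6 3 10 0 4 7]
After op 2 (reverse): [7 4 0 10 3 6 2 1 9 8 12 13 11 5]
After op 3 (in_shuffle): [1 7 9 4 8 0 12 10 13 3 11 6 5 2]
After op 4 (cut(12)): [5 2 1 7 9 4 8 0 12 10 13 3 11 6]
Card 6 is at position 13.

Answer: 13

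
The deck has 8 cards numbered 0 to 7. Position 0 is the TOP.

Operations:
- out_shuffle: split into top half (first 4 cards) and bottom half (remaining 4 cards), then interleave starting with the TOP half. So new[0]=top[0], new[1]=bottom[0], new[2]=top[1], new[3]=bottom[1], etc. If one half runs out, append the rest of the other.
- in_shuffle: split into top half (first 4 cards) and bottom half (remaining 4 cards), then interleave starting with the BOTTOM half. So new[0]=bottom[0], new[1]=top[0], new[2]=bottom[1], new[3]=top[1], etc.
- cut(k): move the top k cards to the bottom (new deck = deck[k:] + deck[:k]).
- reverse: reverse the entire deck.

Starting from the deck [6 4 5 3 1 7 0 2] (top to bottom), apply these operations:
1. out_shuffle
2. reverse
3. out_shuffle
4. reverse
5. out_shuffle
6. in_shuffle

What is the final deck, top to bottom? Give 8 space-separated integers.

Answer: 1 6 7 4 0 5 2 3

Derivation:
After op 1 (out_shuffle): [6 1 4 7 5 0 3 2]
After op 2 (reverse): [2 3 0 5 7 4 1 6]
After op 3 (out_shuffle): [2 7 3 4 0 1 5 6]
After op 4 (reverse): [6 5 1 0 4 3 7 2]
After op 5 (out_shuffle): [6 4 5 3 1 7 0 2]
After op 6 (in_shuffle): [1 6 7 4 0 5 2 3]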